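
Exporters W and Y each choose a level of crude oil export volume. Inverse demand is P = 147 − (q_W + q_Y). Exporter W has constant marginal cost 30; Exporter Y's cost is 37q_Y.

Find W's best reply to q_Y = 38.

39.5

Exporter W's profit: π = q_W(147 − (q_W + q_Y)) − 30q_W.
∂π/∂q_W = 117 − 2q_W − q_Y = 0, so q_W = 58.5 − 0.5q_Y.
At q_Y = 38: q_W = 58.5 − 0.5·38 = 39.5.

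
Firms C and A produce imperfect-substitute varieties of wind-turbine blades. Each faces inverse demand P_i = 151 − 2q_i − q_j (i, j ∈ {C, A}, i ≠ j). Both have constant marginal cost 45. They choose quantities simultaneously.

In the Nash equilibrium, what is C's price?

Firm C's profit: π = q_C(151 − 2q_C − q_A) − 45q_C.
∂π/∂q_C = 106 − 4q_C − q_A = 0 ⇒ q_C = 26.5 − 0.25q_A.
Setting q_C = q_A in the reaction function: q_C = 26.5 − 0.25q_C, so q_C = 26.5 / 1.25 = 21.2.
P_C = 151 − 2·21.2 − 21.2 = 87.4.

87.4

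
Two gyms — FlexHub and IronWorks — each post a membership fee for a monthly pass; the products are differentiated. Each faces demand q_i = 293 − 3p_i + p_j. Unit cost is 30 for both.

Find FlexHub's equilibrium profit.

6514.68

FlexHub's profit: π = (p_{FlexHub} − 30)(293 − 3p_{FlexHub} + p_{IronWorks}).
∂π/∂p_{FlexHub} = 383 − 6p_{FlexHub} + p_{IronWorks} = 0 ⇒ p_{FlexHub} = 383/6 + (1/6)p_{IronWorks}.
The game is symmetric, so in equilibrium p_{IronWorks} = p_{FlexHub}: the reaction function gives (5/6)p_{FlexHub} = 383/6, hence p_{FlexHub} = 76.6.
q_{FlexHub} = 293 − 3·76.6 + 76.6 = 139.8.
Profit = (76.6 − 30)·139.8 = 6514.68.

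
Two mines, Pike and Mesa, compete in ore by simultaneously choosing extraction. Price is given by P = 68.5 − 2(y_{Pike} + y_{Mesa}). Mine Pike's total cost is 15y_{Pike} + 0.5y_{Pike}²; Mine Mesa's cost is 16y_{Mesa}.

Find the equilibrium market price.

Mine Pike's profit: π = y_{Pike}(68.5 − 2(y_{Pike} + y_{Mesa})) − 15y_{Pike} − 0.5y_{Pike}².
∂π/∂y_{Pike} = 53.5 − 5y_{Pike} − 2y_{Mesa} = 0, so y_{Pike} = 10.7 − 0.4y_{Mesa}.
For Mesa: ∂π/∂y_{Mesa} = 52.5 − 4y_{Mesa} − 2y_{Pike} = 0 ⇒ y_{Mesa} = 13.125 − 0.5y_{Pike}.
Solving the two reaction functions simultaneously: (1 − (−0.4)(−0.5))y_{Pike} = 10.7 − 0.4·13.125, so 0.8y_{Pike} = 5.45 and y_{Pike} = 6.8125.
Then y_{Mesa} = 13.125 − 0.5·6.8125 = 311/32.
Equilibrium price: P = 68.5 − 2·(529/32) = 35.4375.

35.4375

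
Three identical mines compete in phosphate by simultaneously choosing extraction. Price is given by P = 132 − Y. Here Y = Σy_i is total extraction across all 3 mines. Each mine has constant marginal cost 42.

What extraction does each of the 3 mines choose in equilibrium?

A representative mine's profit is π_i = y_i(132 − Y) − 42y_i, with Y = y_i + Σ_{j≠i} y_j.
First-order condition: 90 − 2y_i − Σ_{j≠i} y_j = 0.
In a symmetric equilibrium every mine chooses the same y, so Σ_{j≠i} y_j = 2y. The condition becomes 90 − 4y = 0, giving y = 90/4 = 22.5.

22.5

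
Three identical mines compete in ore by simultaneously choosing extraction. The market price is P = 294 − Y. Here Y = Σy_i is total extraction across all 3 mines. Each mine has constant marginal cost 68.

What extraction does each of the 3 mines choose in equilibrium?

56.5

A representative mine's profit is π_i = y_i(294 − Y) − 68y_i, with Y = y_i + Σ_{j≠i} y_j.
First-order condition: 226 − 2y_i − Σ_{j≠i} y_j = 0.
Imposing symmetry (y_j = y for all j) turns Σ_{j≠i} y_j into 2y, so 226 = 4y and y = 56.5.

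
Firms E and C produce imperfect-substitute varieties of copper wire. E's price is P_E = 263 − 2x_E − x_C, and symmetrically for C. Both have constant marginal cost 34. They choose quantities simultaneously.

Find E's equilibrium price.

125.6

Firm E's profit: π = x_E(263 − 2x_E − x_C) − 34x_E.
∂π/∂x_E = 229 − 4x_E − x_C = 0 ⇒ x_E = 57.25 − 0.25x_C.
Setting x_E = x_C in the reaction function: x_E = 57.25 − 0.25x_E, so x_E = 57.25 / 1.25 = 45.8.
P_E = 263 − 2·45.8 − 45.8 = 125.6.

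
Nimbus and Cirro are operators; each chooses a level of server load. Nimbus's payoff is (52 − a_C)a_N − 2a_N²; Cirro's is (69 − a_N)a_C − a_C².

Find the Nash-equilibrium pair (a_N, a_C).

Expanding Nimbus's payoff: 52a_N − a_Ca_N − 2a_N².
∂π/∂a_N = 52 − a_C − 4a_N = 0, so a_N = 13 − 0.25a_C.
Likewise for Cirro: a_C = 34.5 − 0.5a_N.
Substituting the second reaction function into the first: a_N = 13 − 0.25(34.5 − 0.5a_N), which gives 0.875a_N = 4.375 ⇒ a_N = 5.
Then a_C = 34.5 − 0.5·5 = 32.

5, 32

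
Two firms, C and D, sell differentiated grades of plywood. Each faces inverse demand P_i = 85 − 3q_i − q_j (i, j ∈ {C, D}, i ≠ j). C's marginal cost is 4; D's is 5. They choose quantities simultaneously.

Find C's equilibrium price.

38.8

Firm C's profit: π = q_C(85 − 3q_C − q_D) − 4q_C.
∂π/∂q_C = 81 − 6q_C − q_D = 0 ⇒ q_C = 13.5 − (1/6)q_D.
Similarly q_D = 40/3 − (1/6)q_C.
Solving the two reaction functions simultaneously: (1 − (−1/6)(−1/6))q_C = 13.5 − (1/6)·(40/3), so (35/36)q_C = 203/18 and q_C = 11.6.
Then q_D = 40/3 − (1/6)·11.6 = 11.4.
P_C = 85 − 3·11.6 − 11.4 = 38.8.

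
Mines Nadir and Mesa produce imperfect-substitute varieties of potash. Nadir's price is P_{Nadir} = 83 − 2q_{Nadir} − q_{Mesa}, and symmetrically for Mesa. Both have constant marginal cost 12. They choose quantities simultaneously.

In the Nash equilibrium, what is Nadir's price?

Mine Nadir's profit: π = q_{Nadir}(83 − 2q_{Nadir} − q_{Mesa}) − 12q_{Nadir}.
∂π/∂q_{Nadir} = 71 − 4q_{Nadir} − q_{Mesa} = 0 ⇒ q_{Nadir} = 17.75 − 0.25q_{Mesa}.
Setting q_{Nadir} = q_{Mesa} in the reaction function: q_{Nadir} = 17.75 − 0.25q_{Nadir}, so q_{Nadir} = 17.75 / 1.25 = 14.2.
P_{Nadir} = 83 − 2·14.2 − 14.2 = 40.4.

40.4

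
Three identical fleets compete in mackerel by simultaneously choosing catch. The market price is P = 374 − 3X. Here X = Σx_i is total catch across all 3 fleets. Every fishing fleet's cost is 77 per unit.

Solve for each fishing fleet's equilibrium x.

A representative fishing fleet's profit is π_i = x_i(374 − 3X) − 77x_i, with X = x_i + Σ_{j≠i} x_j.
First-order condition: 297 − 6x_i − 3Σ_{j≠i} x_j = 0.
Imposing symmetry (x_j = x for all j) turns Σ_{j≠i} x_j into 2x, so 297 = 12x and x = 24.75.

24.75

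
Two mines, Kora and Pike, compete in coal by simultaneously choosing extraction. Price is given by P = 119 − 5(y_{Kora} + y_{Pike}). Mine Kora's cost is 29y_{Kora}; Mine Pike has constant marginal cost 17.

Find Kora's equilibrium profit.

135.2

Mine Kora's profit: π = y_{Kora}(119 − 5(y_{Kora} + y_{Pike})) − 29y_{Kora}.
∂π/∂y_{Kora} = 90 − 10y_{Kora} − 5y_{Pike} = 0, so y_{Kora} = 9 − 0.5y_{Pike}.
By the same steps for Pike: y_{Pike} = 10.2 − 0.5y_{Kora}.
Solving the two reaction functions simultaneously: (1 − (−0.5)(−0.5))y_{Kora} = 9 − 0.5·10.2, so 0.75y_{Kora} = 3.9 and y_{Kora} = 5.2.
Then y_{Pike} = 10.2 − 0.5·5.2 = 7.6.
Price P = 119 − 5·12.8 = 55.
Kora's profit: (55 − 29)·5.2 = 135.2.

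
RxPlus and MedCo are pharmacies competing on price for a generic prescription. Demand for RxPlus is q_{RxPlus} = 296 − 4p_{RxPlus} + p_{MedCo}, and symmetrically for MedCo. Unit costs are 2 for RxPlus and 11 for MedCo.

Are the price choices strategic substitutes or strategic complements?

RxPlus's profit: π = (p_{RxPlus} − 2)(296 − 4p_{RxPlus} + p_{MedCo}).
∂π/∂p_{RxPlus} = 304 − 8p_{RxPlus} + p_{MedCo} = 0 ⇒ p_{RxPlus} = 38 + 0.125p_{MedCo}.
The best-response slope dp_{RxPlus}/dp_{MedCo} = 0.125 > 0: the reaction function is upward-sloping, so the choices are strategic complements.

strategic complements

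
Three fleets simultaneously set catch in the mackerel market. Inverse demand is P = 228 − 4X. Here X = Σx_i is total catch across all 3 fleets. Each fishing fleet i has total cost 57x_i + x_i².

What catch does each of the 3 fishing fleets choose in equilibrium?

A representative fishing fleet's profit is π_i = x_i(228 − 4X) − 57x_i − x_i², with X = x_i + Σ_{j≠i} x_j.
First-order condition: 171 − 10x_i − 4Σ_{j≠i} x_j = 0.
In a symmetric equilibrium every fishing fleet chooses the same x, so Σ_{j≠i} x_j = 2x. The condition becomes 171 − 18x = 0, giving x = 171/18 = 9.5.

9.5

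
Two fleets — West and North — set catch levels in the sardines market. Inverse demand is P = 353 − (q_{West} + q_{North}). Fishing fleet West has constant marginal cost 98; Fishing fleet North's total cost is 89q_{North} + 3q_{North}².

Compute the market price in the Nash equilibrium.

216.4

Fishing fleet West's profit: π = q_{West}(353 − (q_{West} + q_{North})) − 98q_{West}.
∂π/∂q_{West} = 255 − 2q_{West} − q_{North} = 0, so q_{West} = 127.5 − 0.5q_{North}.
For North: ∂π/∂q_{North} = 264 − 8q_{North} − q_{West} = 0 ⇒ q_{North} = 33 − 0.125q_{West}.
Solving the two reaction functions simultaneously: (1 − (−0.5)(−0.125))q_{West} = 127.5 − 0.5·33, so 0.9375q_{West} = 111 and q_{West} = 118.4.
Then q_{North} = 33 − 0.125·118.4 = 18.2.
Equilibrium price: P = 353 − 136.6 = 216.4.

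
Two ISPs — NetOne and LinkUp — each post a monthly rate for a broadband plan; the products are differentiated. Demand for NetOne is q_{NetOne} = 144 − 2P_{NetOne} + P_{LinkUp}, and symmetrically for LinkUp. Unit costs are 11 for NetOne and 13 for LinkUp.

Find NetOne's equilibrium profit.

3978.32

NetOne's profit: π = (P_{NetOne} − 11)(144 − 2P_{NetOne} + P_{LinkUp}).
∂π/∂P_{NetOne} = 166 − 4P_{NetOne} + P_{LinkUp} = 0 ⇒ P_{NetOne} = 41.5 + 0.25P_{LinkUp}.
Similarly P_{LinkUp} = 42.5 + 0.25P_{NetOne}.
Substituting the second reaction function into the first: P_{NetOne} = 41.5 + 0.25(42.5 + 0.25P_{NetOne}), which gives 0.9375P_{NetOne} = 52.125 ⇒ P_{NetOne} = 55.6.
Then P_{LinkUp} = 42.5 + 0.25·55.6 = 56.4.
q_{NetOne} = 144 − 2·55.6 + 56.4 = 89.2.
Profit = (55.6 − 11)·89.2 = 3978.32.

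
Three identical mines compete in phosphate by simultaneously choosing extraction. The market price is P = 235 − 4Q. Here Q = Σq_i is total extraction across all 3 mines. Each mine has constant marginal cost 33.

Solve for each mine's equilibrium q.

12.625

A representative mine's profit is π_i = q_i(235 − 4Q) − 33q_i, with Q = q_i + Σ_{j≠i} q_j.
First-order condition: 202 − 8q_i − 4Σ_{j≠i} q_j = 0.
With identical mines, set every q_j = q: then 202 − 8q − 8q = 0, i.e. q = 202/16 = 12.625.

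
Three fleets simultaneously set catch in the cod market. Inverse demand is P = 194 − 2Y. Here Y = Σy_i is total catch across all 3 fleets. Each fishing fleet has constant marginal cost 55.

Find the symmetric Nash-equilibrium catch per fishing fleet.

17.375

A representative fishing fleet's profit is π_i = y_i(194 − 2Y) − 55y_i, with Y = y_i + Σ_{j≠i} y_j.
First-order condition: 139 − 4y_i − 2Σ_{j≠i} y_j = 0.
In a symmetric equilibrium every fishing fleet chooses the same y, so Σ_{j≠i} y_j = 2y. The condition becomes 139 − 8y = 0, giving y = 139/8 = 17.375.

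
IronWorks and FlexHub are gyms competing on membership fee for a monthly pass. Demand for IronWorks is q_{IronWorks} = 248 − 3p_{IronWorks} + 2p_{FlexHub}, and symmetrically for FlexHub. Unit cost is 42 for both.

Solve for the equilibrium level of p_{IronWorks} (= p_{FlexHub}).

IronWorks's profit: π = (p_{IronWorks} − 42)(248 − 3p_{IronWorks} + 2p_{FlexHub}).
∂π/∂p_{IronWorks} = 374 − 6p_{IronWorks} + 2p_{FlexHub} = 0 ⇒ p_{IronWorks} = 187/3 + (1/3)p_{FlexHub}.
The game is symmetric, so in equilibrium p_{FlexHub} = p_{IronWorks}: the reaction function gives (2/3)p_{IronWorks} = 187/3, hence p_{IronWorks} = 93.5.

93.5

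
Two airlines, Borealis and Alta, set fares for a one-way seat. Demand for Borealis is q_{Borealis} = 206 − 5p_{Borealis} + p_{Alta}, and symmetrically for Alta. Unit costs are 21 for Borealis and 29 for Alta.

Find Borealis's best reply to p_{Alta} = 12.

Borealis's profit: π = (p_{Borealis} − 21)(206 − 5p_{Borealis} + p_{Alta}).
∂π/∂p_{Borealis} = 311 − 10p_{Borealis} + p_{Alta} = 0 ⇒ p_{Borealis} = 31.1 + 0.1p_{Alta}.
At p_{Alta} = 12: p_{Borealis} = 31.1 + 0.1·12 = 32.3.

32.3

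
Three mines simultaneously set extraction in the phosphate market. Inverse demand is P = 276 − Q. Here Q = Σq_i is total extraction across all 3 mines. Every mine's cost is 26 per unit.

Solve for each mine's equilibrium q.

62.5

A representative mine's profit is π_i = q_i(276 − Q) − 26q_i, with Q = q_i + Σ_{j≠i} q_j.
First-order condition: 250 − 2q_i − Σ_{j≠i} q_j = 0.
Imposing symmetry (q_j = q for all j) turns Σ_{j≠i} q_j into 2q, so 250 = 4q and q = 62.5.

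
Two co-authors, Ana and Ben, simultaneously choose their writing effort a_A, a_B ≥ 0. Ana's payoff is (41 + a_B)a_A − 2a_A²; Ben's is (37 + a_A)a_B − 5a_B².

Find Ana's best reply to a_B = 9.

Expanding Ana's payoff: 41a_A + a_Ba_A − 2a_A².
∂π/∂a_A = 41 + a_B − 4a_A = 0, so a_A = 10.25 + 0.25a_B.
At a_B = 9: a_A = 10.25 + 0.25·9 = 12.5.

12.5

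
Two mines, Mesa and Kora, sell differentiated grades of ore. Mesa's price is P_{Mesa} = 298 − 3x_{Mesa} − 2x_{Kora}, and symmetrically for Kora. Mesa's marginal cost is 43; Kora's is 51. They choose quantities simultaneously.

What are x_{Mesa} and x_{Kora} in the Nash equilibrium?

Mine Mesa's profit: π = x_{Mesa}(298 − 3x_{Mesa} − 2x_{Kora}) − 43x_{Mesa}.
∂π/∂x_{Mesa} = 255 − 6x_{Mesa} − 2x_{Kora} = 0 ⇒ x_{Mesa} = 42.5 − (1/3)x_{Kora}.
Similarly x_{Kora} = 247/6 − (1/3)x_{Mesa}.
Solving the two reaction functions simultaneously: (1 − (−1/3)(−1/3))x_{Mesa} = 42.5 − (1/3)·(247/6), so (8/9)x_{Mesa} = 259/9 and x_{Mesa} = 32.375.
Then x_{Kora} = 247/6 − (1/3)·32.375 = 30.375.

32.375, 30.375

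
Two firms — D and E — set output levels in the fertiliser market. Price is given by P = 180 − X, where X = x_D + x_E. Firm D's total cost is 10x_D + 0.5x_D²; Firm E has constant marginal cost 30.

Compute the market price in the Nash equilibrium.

Firm D's profit: π = x_D(180 − (x_D + x_E)) − 10x_D − 0.5x_D².
∂π/∂x_D = 170 − 3x_D − x_E = 0, so x_D = 170/3 − (1/3)x_E.
For E: ∂π/∂x_E = 150 − 2x_E − x_D = 0 ⇒ x_E = 75 − 0.5x_D.
Solving the two reaction functions simultaneously: (1 − (−1/3)(−0.5))x_D = 170/3 − (1/3)·75, so (5/6)x_D = 95/3 and x_D = 38.
Then x_E = 75 − 0.5·38 = 56.
Equilibrium price: P = 180 − 94 = 86.

86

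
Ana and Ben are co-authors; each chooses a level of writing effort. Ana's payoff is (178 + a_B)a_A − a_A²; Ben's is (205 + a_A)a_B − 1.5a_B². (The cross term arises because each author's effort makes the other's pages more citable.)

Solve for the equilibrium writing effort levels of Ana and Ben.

Expanding Ana's payoff: 178a_A + a_Ba_A − a_A².
∂π/∂a_A = 178 + a_B − 2a_A = 0, so a_A = 89 + 0.5a_B.
Likewise for Ben: a_B = 205/3 + (1/3)a_A.
Substituting the second reaction function into the first: a_A = 89 + 0.5(205/3 + (1/3)a_A), which gives (5/6)a_A = 739/6 ⇒ a_A = 147.8.
Then a_B = 205/3 + (1/3)·147.8 = 117.6.

147.8, 117.6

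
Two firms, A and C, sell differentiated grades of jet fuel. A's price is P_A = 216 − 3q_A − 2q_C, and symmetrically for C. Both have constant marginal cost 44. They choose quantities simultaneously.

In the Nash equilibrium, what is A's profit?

Firm A's profit: π = q_A(216 − 3q_A − 2q_C) − 44q_A.
∂π/∂q_A = 172 − 6q_A − 2q_C = 0 ⇒ q_A = 86/3 − (1/3)q_C.
Setting q_A = q_C in the reaction function: q_A = 86/3 − (1/3)q_A, so q_A = (86/3) / (4/3) = 21.5.
P_A = 216 − 3·21.5 − 2·21.5 = 108.5.
Profit = (108.5 − 44)·21.5 = 1386.75.

1386.75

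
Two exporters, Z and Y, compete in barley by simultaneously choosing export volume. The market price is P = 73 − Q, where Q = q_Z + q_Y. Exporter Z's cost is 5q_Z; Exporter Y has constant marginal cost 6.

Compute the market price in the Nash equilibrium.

28

Exporter Z's profit: π = q_Z(73 − (q_Z + q_Y)) − 5q_Z.
∂π/∂q_Z = 68 − 2q_Z − q_Y = 0, so q_Z = 34 − 0.5q_Y.
By the same steps for Y: q_Y = 33.5 − 0.5q_Z.
Substituting the second reaction function into the first: q_Z = 34 − 0.5(33.5 − 0.5q_Z), which gives 0.75q_Z = 17.25 ⇒ q_Z = 23.
Then q_Y = 33.5 − 0.5·23 = 22.
Equilibrium price: P = 73 − 45 = 28.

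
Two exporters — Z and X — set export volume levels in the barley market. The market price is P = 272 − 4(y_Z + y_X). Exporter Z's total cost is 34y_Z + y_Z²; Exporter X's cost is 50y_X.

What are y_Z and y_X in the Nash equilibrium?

15.875, 19.8125

Exporter Z's profit: π = y_Z(272 − 4(y_Z + y_X)) − 34y_Z − y_Z².
∂π/∂y_Z = 238 − 10y_Z − 4y_X = 0, so y_Z = 23.8 − 0.4y_X.
For X: ∂π/∂y_X = 222 − 8y_X − 4y_Z = 0 ⇒ y_X = 27.75 − 0.5y_Z.
Solving the two reaction functions simultaneously: (1 − (−0.4)(−0.5))y_Z = 23.8 − 0.4·27.75, so 0.8y_Z = 12.7 and y_Z = 15.875.
Then y_X = 27.75 − 0.5·15.875 = 19.8125.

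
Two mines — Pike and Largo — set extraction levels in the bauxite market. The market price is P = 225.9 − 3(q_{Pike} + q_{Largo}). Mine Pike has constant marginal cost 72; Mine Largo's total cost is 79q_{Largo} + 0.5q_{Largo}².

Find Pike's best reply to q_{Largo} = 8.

Mine Pike's profit: π = q_{Pike}(225.9 − 3(q_{Pike} + q_{Largo})) − 72q_{Pike}.
∂π/∂q_{Pike} = 153.9 − 6q_{Pike} − 3q_{Largo} = 0, so q_{Pike} = 25.65 − 0.5q_{Largo}.
At q_{Largo} = 8: q_{Pike} = 25.65 − 0.5·8 = 21.65.

21.65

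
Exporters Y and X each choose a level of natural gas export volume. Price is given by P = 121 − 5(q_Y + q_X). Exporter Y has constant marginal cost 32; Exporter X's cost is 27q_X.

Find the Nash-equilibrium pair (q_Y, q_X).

Exporter Y's profit: π = q_Y(121 − 5(q_Y + q_X)) − 32q_Y.
∂π/∂q_Y = 89 − 10q_Y − 5q_X = 0, so q_Y = 8.9 − 0.5q_X.
By the same steps for X: q_X = 9.4 − 0.5q_Y.
Solving the two reaction functions simultaneously: (1 − (−0.5)(−0.5))q_Y = 8.9 − 0.5·9.4, so 0.75q_Y = 4.2 and q_Y = 5.6.
Then q_X = 9.4 − 0.5·5.6 = 6.6.

5.6, 6.6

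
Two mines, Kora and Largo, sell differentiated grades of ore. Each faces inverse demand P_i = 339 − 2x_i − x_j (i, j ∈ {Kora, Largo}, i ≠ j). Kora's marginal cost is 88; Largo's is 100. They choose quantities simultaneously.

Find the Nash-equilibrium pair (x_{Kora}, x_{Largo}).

Mine Kora's profit: π = x_{Kora}(339 − 2x_{Kora} − x_{Largo}) − 88x_{Kora}.
∂π/∂x_{Kora} = 251 − 4x_{Kora} − x_{Largo} = 0 ⇒ x_{Kora} = 62.75 − 0.25x_{Largo}.
Similarly x_{Largo} = 59.75 − 0.25x_{Kora}.
Plugging x_{Largo} into Kora's best response: x_{Kora} = 62.75 − 0.25(59.75 − 0.25x_{Kora}) ⇒ 0.9375x_{Kora} = 47.8125, so x_{Kora} = 51.
Then x_{Largo} = 59.75 − 0.25·51 = 47.

51, 47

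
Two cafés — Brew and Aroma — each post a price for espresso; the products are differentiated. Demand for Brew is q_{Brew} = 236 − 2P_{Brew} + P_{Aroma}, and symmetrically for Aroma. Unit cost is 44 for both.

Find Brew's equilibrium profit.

8192

Brew's profit: π = (P_{Brew} − 44)(236 − 2P_{Brew} + P_{Aroma}).
∂π/∂P_{Brew} = 324 − 4P_{Brew} + P_{Aroma} = 0 ⇒ P_{Brew} = 81 + 0.25P_{Aroma}.
By symmetry P_{Aroma} = P_{Brew}; substituting into the reaction function, 0.75P_{Brew} = 81 and P_{Brew} = 108.
q_{Brew} = 236 − 2·108 + 108 = 128.
Profit = (108 − 44)·128 = 8192.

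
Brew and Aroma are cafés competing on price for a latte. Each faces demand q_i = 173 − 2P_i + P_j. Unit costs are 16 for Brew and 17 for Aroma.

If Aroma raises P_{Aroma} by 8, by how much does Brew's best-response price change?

2

Brew's profit: π = (P_{Brew} − 16)(173 − 2P_{Brew} + P_{Aroma}).
∂π/∂P_{Brew} = 205 − 4P_{Brew} + P_{Aroma} = 0 ⇒ P_{Brew} = 51.25 + 0.25P_{Aroma}.
The reaction-function slope is 0.25, so an 8-unit rise in P_{Aroma} moves P_{Brew} by 0.25 × 8 = 2. Brew's best response rises — the actions are strategic complements.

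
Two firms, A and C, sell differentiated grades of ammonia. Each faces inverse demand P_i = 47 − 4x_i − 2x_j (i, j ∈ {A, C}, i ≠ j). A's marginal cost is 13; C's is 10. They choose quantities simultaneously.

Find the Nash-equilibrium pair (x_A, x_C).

Firm A's profit: π = x_A(47 − 4x_A − 2x_C) − 13x_A.
∂π/∂x_A = 34 − 8x_A − 2x_C = 0 ⇒ x_A = 4.25 − 0.25x_C.
Similarly x_C = 4.625 − 0.25x_A.
Substituting the second reaction function into the first: x_A = 4.25 − 0.25(4.625 − 0.25x_A), which gives 0.9375x_A = 99/32 ⇒ x_A = 3.3.
Then x_C = 4.625 − 0.25·3.3 = 3.8.

3.3, 3.8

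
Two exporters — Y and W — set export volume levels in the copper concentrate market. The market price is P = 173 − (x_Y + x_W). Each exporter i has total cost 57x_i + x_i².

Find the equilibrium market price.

Exporter Y's profit: π = x_Y(173 − (x_Y + x_W)) − 57x_Y − x_Y².
∂π/∂x_Y = 116 − 4x_Y − x_W = 0, so x_Y = 29 − 0.25x_W.
The game is symmetric, so in equilibrium x_W = x_Y: the reaction function gives 1.25x_Y = 29, hence x_Y = 23.2.
Equilibrium price: P = 173 − 46.4 = 126.6.

126.6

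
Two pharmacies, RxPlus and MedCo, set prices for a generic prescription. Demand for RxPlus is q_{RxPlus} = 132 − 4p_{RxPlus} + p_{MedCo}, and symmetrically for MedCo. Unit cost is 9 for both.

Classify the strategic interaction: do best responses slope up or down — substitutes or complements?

RxPlus's profit: π = (p_{RxPlus} − 9)(132 − 4p_{RxPlus} + p_{MedCo}).
∂π/∂p_{RxPlus} = 168 − 8p_{RxPlus} + p_{MedCo} = 0 ⇒ p_{RxPlus} = 21 + 0.125p_{MedCo}.
The best-response slope dp_{RxPlus}/dp_{MedCo} = 0.125 > 0: the reaction function is upward-sloping, so the choices are strategic complements.

strategic complements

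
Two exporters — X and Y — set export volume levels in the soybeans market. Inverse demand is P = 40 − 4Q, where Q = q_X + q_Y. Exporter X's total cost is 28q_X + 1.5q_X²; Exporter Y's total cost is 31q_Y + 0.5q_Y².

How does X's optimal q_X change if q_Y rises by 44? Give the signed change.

-16

Exporter X's profit: π = q_X(40 − 4(q_X + q_Y)) − 28q_X − 1.5q_X².
∂π/∂q_X = 12 − 11q_X − 4q_Y = 0, so q_X = 12/11 − (4/11)q_Y.
The reaction-function slope is −4/11, so a 44-unit rise in q_Y moves q_X by −4/11 × 44 = −16. X's best response falls — the actions are strategic substitutes.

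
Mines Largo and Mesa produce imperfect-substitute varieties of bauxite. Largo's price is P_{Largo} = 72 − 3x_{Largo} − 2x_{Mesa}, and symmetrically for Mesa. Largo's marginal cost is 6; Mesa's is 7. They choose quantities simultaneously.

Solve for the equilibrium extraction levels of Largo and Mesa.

8.3125, 8.0625

Mine Largo's profit: π = x_{Largo}(72 − 3x_{Largo} − 2x_{Mesa}) − 6x_{Largo}.
∂π/∂x_{Largo} = 66 − 6x_{Largo} − 2x_{Mesa} = 0 ⇒ x_{Largo} = 11 − (1/3)x_{Mesa}.
Similarly x_{Mesa} = 65/6 − (1/3)x_{Largo}.
Plugging x_{Mesa} into Largo's best response: x_{Largo} = 11 − (1/3)(65/6 − (1/3)x_{Largo}) ⇒ (8/9)x_{Largo} = 133/18, so x_{Largo} = 8.3125.
Then x_{Mesa} = 65/6 − (1/3)·8.3125 = 8.0625.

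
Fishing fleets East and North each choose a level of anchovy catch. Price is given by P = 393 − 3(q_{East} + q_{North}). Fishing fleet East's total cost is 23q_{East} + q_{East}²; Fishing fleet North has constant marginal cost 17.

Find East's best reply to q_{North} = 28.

35.75

Fishing fleet East's profit: π = q_{East}(393 − 3(q_{East} + q_{North})) − 23q_{East} − q_{East}².
∂π/∂q_{East} = 370 − 8q_{East} − 3q_{North} = 0, so q_{East} = 46.25 − 0.375q_{North}.
At q_{North} = 28: q_{East} = 46.25 − 0.375·28 = 35.75.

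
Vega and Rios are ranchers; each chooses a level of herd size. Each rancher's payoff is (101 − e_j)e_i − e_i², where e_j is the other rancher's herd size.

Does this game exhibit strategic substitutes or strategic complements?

strategic substitutes

Vega's payoff is (101 − e_R)e_V − e_V².
∂π/∂e_V = 101 − e_R − 2e_V = 0, so e_V = 50.5 − 0.5e_R.
The best-response slope de_V/de_R = −0.5 < 0: the reaction function is downward-sloping, so the choices are strategic substitutes.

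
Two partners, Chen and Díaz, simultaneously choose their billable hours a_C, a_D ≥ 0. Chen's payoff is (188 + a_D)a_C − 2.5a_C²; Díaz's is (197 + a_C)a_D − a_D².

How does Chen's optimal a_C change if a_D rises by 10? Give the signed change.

2

Expanding Chen's payoff: 188a_C + a_Da_C − 2.5a_C².
∂π/∂a_C = 188 + a_D − 5a_C = 0, so a_C = 37.6 + 0.2a_D.
The reaction-function slope is 0.2, so a 10-unit rise in a_D moves a_C by 0.2 × 10 = 2. Chen's best response rises — the actions are strategic complements.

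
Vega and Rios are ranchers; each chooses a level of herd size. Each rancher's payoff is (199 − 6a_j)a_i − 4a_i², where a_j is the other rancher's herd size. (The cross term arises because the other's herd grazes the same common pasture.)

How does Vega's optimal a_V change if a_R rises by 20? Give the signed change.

Vega's payoff is (199 − 6a_R)a_V − 4a_V².
∂π/∂a_V = 199 − 6a_R − 8a_V = 0, so a_V = 24.875 − 0.75a_R.
The reaction-function slope is −0.75, so a 20-unit rise in a_R moves a_V by −0.75 × 20 = −15. Vega's best response falls — the actions are strategic substitutes.

-15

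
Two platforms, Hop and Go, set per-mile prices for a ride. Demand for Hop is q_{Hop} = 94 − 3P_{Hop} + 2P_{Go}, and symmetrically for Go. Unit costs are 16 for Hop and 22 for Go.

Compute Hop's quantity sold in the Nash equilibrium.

61.875

Hop's profit: π = (P_{Hop} − 16)(94 − 3P_{Hop} + 2P_{Go}).
∂π/∂P_{Hop} = 142 − 6P_{Hop} + 2P_{Go} = 0 ⇒ P_{Hop} = 71/3 + (1/3)P_{Go}.
Similarly P_{Go} = 80/3 + (1/3)P_{Hop}.
Plugging P_{Go} into Hop's best response: P_{Hop} = 71/3 + (1/3)(80/3 + (1/3)P_{Hop}) ⇒ (8/9)P_{Hop} = 293/9, so P_{Hop} = 36.625.
Then P_{Go} = 80/3 + (1/3)·36.625 = 38.875.
q_{Hop} = 94 − 3·36.625 + 2·38.875 = 61.875.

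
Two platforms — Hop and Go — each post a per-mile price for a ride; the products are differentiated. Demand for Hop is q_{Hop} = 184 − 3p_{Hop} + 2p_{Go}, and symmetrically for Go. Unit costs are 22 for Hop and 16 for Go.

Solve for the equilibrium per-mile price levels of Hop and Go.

61.375, 59.125

Hop's profit: π = (p_{Hop} − 22)(184 − 3p_{Hop} + 2p_{Go}).
∂π/∂p_{Hop} = 250 − 6p_{Hop} + 2p_{Go} = 0 ⇒ p_{Hop} = 125/3 + (1/3)p_{Go}.
Similarly p_{Go} = 116/3 + (1/3)p_{Hop}.
Solving the two reaction functions simultaneously: (1 − (1/3)(1/3))p_{Hop} = 125/3 + (1/3)·(116/3), so (8/9)p_{Hop} = 491/9 and p_{Hop} = 61.375.
Then p_{Go} = 116/3 + (1/3)·61.375 = 59.125.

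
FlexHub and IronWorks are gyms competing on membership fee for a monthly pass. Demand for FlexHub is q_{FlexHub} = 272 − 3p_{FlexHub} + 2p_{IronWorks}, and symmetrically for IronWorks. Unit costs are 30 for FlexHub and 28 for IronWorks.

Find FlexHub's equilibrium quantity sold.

FlexHub's profit: π = (p_{FlexHub} − 30)(272 − 3p_{FlexHub} + 2p_{IronWorks}).
∂π/∂p_{FlexHub} = 362 − 6p_{FlexHub} + 2p_{IronWorks} = 0 ⇒ p_{FlexHub} = 181/3 + (1/3)p_{IronWorks}.
Similarly p_{IronWorks} = 178/3 + (1/3)p_{FlexHub}.
Substituting the second reaction function into the first: p_{FlexHub} = 181/3 + (1/3)(178/3 + (1/3)p_{FlexHub}), which gives (8/9)p_{FlexHub} = 721/9 ⇒ p_{FlexHub} = 90.125.
Then p_{IronWorks} = 178/3 + (1/3)·90.125 = 89.375.
q_{FlexHub} = 272 − 3·90.125 + 2·89.375 = 180.375.

180.375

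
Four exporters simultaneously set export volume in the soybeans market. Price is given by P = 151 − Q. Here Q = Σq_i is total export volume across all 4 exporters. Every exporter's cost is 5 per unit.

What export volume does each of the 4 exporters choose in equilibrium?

29.2

A representative exporter's profit is π_i = q_i(151 − Q) − 5q_i, with Q = q_i + Σ_{j≠i} q_j.
First-order condition: 146 − 2q_i − Σ_{j≠i} q_j = 0.
In a symmetric equilibrium every exporter chooses the same q, so Σ_{j≠i} q_j = 3q. The condition becomes 146 − 5q = 0, giving q = 146/5 = 29.2.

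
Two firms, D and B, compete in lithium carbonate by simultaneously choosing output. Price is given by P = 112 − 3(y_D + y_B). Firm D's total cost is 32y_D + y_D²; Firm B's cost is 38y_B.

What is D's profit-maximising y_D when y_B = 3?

8.875

Firm D's profit: π = y_D(112 − 3(y_D + y_B)) − 32y_D − y_D².
∂π/∂y_D = 80 − 8y_D − 3y_B = 0, so y_D = 10 − 0.375y_B.
At y_B = 3: y_D = 10 − 0.375·3 = 8.875.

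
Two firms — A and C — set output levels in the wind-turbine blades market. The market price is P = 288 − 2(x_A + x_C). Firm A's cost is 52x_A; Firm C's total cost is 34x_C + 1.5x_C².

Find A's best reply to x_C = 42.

Firm A's profit: π = x_A(288 − 2(x_A + x_C)) − 52x_A.
∂π/∂x_A = 236 − 4x_A − 2x_C = 0, so x_A = 59 − 0.5x_C.
At x_C = 42: x_A = 59 − 0.5·42 = 38.

38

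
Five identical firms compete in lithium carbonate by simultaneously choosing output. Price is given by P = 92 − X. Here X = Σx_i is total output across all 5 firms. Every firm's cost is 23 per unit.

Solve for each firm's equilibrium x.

A representative firm's profit is π_i = x_i(92 − X) − 23x_i, with X = x_i + Σ_{j≠i} x_j.
First-order condition: 69 − 2x_i − Σ_{j≠i} x_j = 0.
With identical firms, set every x_j = x: then 69 − 2x − 4x = 0, i.e. x = 69/6 = 11.5.

11.5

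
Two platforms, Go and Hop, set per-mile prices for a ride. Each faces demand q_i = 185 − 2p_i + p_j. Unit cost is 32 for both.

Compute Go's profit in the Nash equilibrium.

5202

Go's profit: π = (p_{Go} − 32)(185 − 2p_{Go} + p_{Hop}).
∂π/∂p_{Go} = 249 − 4p_{Go} + p_{Hop} = 0 ⇒ p_{Go} = 62.25 + 0.25p_{Hop}.
The game is symmetric, so in equilibrium p_{Hop} = p_{Go}: the reaction function gives 0.75p_{Go} = 62.25, hence p_{Go} = 83.
q_{Go} = 185 − 2·83 + 83 = 102.
Profit = (83 − 32)·102 = 5202.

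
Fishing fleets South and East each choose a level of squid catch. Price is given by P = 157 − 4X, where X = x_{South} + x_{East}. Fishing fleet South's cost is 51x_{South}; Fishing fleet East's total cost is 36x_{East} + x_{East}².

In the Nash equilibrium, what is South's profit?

Fishing fleet South's profit: π = x_{South}(157 − 4(x_{South} + x_{East})) − 51x_{South}.
∂π/∂x_{South} = 106 − 8x_{South} − 4x_{East} = 0, so x_{South} = 13.25 − 0.5x_{East}.
For East: ∂π/∂x_{East} = 121 − 10x_{East} − 4x_{South} = 0 ⇒ x_{East} = 12.1 − 0.4x_{South}.
Plugging x_{East} into South's best response: x_{South} = 13.25 − 0.5(12.1 − 0.4x_{South}) ⇒ 0.8x_{South} = 7.2, so x_{South} = 9.
Then x_{East} = 12.1 − 0.4·9 = 8.5.
Price P = 157 − 4·17.5 = 87.
South's profit: (87 − 51)·9 = 324.

324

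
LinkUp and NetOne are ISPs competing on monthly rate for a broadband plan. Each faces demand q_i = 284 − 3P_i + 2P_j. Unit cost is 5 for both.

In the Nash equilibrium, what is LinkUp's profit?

LinkUp's profit: π = (P_{LinkUp} − 5)(284 − 3P_{LinkUp} + 2P_{NetOne}).
∂π/∂P_{LinkUp} = 299 − 6P_{LinkUp} + 2P_{NetOne} = 0 ⇒ P_{LinkUp} = 299/6 + (1/3)P_{NetOne}.
The game is symmetric, so in equilibrium P_{NetOne} = P_{LinkUp}: the reaction function gives (2/3)P_{LinkUp} = 299/6, hence P_{LinkUp} = 74.75.
q_{LinkUp} = 284 − 3·74.75 + 2·74.75 = 209.25.
Profit = (74.75 − 5)·209.25 = 14595.1875.

14595.1875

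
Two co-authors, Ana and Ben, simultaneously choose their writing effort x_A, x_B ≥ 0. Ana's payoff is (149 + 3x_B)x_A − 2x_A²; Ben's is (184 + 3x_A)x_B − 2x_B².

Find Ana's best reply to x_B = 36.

Expanding Ana's payoff: 149x_A + 3x_Bx_A − 2x_A².
∂π/∂x_A = 149 + 3x_B − 4x_A = 0, so x_A = 37.25 + 0.75x_B.
At x_B = 36: x_A = 37.25 + 0.75·36 = 64.25.

64.25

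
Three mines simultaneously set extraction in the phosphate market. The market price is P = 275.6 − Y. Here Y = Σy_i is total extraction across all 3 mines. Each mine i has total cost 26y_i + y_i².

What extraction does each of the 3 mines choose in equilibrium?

A representative mine's profit is π_i = y_i(275.6 − Y) − 26y_i − y_i², with Y = y_i + Σ_{j≠i} y_j.
First-order condition: 249.6 − 4y_i − Σ_{j≠i} y_j = 0.
In a symmetric equilibrium every mine chooses the same y, so Σ_{j≠i} y_j = 2y. The condition becomes 249.6 − 6y = 0, giving y = 249.6/6 = 41.6.

41.6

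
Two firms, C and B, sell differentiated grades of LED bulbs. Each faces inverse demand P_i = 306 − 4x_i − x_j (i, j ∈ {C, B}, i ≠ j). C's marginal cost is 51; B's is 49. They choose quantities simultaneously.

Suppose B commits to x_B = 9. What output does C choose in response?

Firm C's profit: π = x_C(306 − 4x_C − x_B) − 51x_C.
∂π/∂x_C = 255 − 8x_C − x_B = 0 ⇒ x_C = 31.875 − 0.125x_B.
At x_B = 9: x_C = 31.875 − 0.125·9 = 30.75.

30.75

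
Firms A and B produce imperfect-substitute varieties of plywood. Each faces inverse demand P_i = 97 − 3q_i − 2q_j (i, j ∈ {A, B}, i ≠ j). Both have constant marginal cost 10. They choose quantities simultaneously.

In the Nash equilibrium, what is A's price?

Firm A's profit: π = q_A(97 − 3q_A − 2q_B) − 10q_A.
∂π/∂q_A = 87 − 6q_A − 2q_B = 0 ⇒ q_A = 14.5 − (1/3)q_B.
Setting q_A = q_B in the reaction function: q_A = 14.5 − (1/3)q_A, so q_A = 14.5 / (4/3) = 10.875.
P_A = 97 − 3·10.875 − 2·10.875 = 42.625.

42.625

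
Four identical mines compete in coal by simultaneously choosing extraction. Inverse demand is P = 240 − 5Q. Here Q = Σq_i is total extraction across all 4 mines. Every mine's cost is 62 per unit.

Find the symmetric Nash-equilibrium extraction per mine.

7.12

A representative mine's profit is π_i = q_i(240 − 5Q) − 62q_i, with Q = q_i + Σ_{j≠i} q_j.
First-order condition: 178 − 10q_i − 5Σ_{j≠i} q_j = 0.
With identical mines, set every q_j = q: then 178 − 10q − 15q = 0, i.e. q = 178/25 = 7.12.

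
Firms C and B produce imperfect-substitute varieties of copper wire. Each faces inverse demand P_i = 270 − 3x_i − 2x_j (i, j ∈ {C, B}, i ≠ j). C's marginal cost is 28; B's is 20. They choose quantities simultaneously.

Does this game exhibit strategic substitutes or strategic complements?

strategic substitutes

Firm C's profit: π = x_C(270 − 3x_C − 2x_B) − 28x_C.
∂π/∂x_C = 242 − 6x_C − 2x_B = 0 ⇒ x_C = 121/3 − (1/3)x_B.
The best-response slope dx_C/dx_B = −1/3 < 0: the reaction function is downward-sloping, so the choices are strategic substitutes.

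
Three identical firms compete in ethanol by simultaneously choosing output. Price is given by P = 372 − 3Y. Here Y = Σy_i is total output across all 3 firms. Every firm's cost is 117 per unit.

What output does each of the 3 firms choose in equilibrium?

21.25

A representative firm's profit is π_i = y_i(372 − 3Y) − 117y_i, with Y = y_i + Σ_{j≠i} y_j.
First-order condition: 255 − 6y_i − 3Σ_{j≠i} y_j = 0.
With identical firms, set every y_j = y: then 255 − 6y − 6y = 0, i.e. y = 255/12 = 21.25.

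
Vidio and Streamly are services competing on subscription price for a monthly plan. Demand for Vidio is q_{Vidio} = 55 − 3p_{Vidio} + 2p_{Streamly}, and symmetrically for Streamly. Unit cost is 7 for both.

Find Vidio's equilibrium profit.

432

Vidio's profit: π = (p_{Vidio} − 7)(55 − 3p_{Vidio} + 2p_{Streamly}).
∂π/∂p_{Vidio} = 76 − 6p_{Vidio} + 2p_{Streamly} = 0 ⇒ p_{Vidio} = 38/3 + (1/3)p_{Streamly}.
The game is symmetric, so in equilibrium p_{Streamly} = p_{Vidio}: the reaction function gives (2/3)p_{Vidio} = 38/3, hence p_{Vidio} = 19.
q_{Vidio} = 55 − 3·19 + 2·19 = 36.
Profit = (19 − 7)·36 = 432.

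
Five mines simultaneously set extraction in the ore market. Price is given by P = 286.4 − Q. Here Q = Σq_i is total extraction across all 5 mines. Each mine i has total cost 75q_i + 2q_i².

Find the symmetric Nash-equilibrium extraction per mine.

21.14

A representative mine's profit is π_i = q_i(286.4 − Q) − 75q_i − 2q_i², with Q = q_i + Σ_{j≠i} q_j.
First-order condition: 211.4 − 6q_i − Σ_{j≠i} q_j = 0.
Imposing symmetry (q_j = q for all j) turns Σ_{j≠i} q_j into 4q, so 211.4 = 10q and q = 21.14.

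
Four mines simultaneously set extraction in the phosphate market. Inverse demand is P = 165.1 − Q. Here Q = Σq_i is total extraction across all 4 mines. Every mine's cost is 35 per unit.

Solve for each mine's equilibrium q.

A representative mine's profit is π_i = q_i(165.1 − Q) − 35q_i, with Q = q_i + Σ_{j≠i} q_j.
First-order condition: 130.1 − 2q_i − Σ_{j≠i} q_j = 0.
In a symmetric equilibrium every mine chooses the same q, so Σ_{j≠i} q_j = 3q. The condition becomes 130.1 − 5q = 0, giving q = 130.1/5 = 26.02.

26.02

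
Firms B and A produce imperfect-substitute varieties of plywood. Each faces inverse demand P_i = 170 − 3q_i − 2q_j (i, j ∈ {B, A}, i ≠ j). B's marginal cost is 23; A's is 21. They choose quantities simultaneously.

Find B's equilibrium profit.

999.1875

Firm B's profit: π = q_B(170 − 3q_B − 2q_A) − 23q_B.
∂π/∂q_B = 147 − 6q_B − 2q_A = 0 ⇒ q_B = 24.5 − (1/3)q_A.
Similarly q_A = 149/6 − (1/3)q_B.
Solving the two reaction functions simultaneously: (1 − (−1/3)(−1/3))q_B = 24.5 − (1/3)·(149/6), so (8/9)q_B = 146/9 and q_B = 18.25.
Then q_A = 149/6 − (1/3)·18.25 = 18.75.
P_B = 170 − 3·18.25 − 2·18.75 = 77.75.
Profit = (77.75 − 23)·18.25 = 999.1875.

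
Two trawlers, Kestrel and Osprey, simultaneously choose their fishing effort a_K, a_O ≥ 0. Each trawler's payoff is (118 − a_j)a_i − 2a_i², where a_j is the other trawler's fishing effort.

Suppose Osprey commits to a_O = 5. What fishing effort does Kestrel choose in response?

28.25

Kestrel's payoff is (118 − a_O)a_K − 2a_K².
∂π/∂a_K = 118 − a_O − 4a_K = 0, so a_K = 29.5 − 0.25a_O.
At a_O = 5: a_K = 29.5 − 0.25·5 = 28.25.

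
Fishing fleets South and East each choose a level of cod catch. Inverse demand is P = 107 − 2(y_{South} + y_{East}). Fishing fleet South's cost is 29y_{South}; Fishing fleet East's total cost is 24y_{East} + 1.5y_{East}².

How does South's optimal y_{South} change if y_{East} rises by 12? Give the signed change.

-6

Fishing fleet South's profit: π = y_{South}(107 − 2(y_{South} + y_{East})) − 29y_{South}.
∂π/∂y_{South} = 78 − 4y_{South} − 2y_{East} = 0, so y_{South} = 19.5 − 0.5y_{East}.
The reaction-function slope is −0.5, so a 12-unit rise in y_{East} moves y_{South} by −0.5 × 12 = −6. South's best response falls — the actions are strategic substitutes.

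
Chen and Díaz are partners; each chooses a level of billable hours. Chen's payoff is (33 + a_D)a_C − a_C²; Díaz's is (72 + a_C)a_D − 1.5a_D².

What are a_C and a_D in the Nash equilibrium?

Expanding Chen's payoff: 33a_C + a_Da_C − a_C².
∂π/∂a_C = 33 + a_D − 2a_C = 0, so a_C = 16.5 + 0.5a_D.
Likewise for Díaz: a_D = 24 + (1/3)a_C.
Plugging a_D into Chen's best response: a_C = 16.5 + 0.5(24 + (1/3)a_C) ⇒ (5/6)a_C = 28.5, so a_C = 34.2.
Then a_D = 24 + (1/3)·34.2 = 35.4.

34.2, 35.4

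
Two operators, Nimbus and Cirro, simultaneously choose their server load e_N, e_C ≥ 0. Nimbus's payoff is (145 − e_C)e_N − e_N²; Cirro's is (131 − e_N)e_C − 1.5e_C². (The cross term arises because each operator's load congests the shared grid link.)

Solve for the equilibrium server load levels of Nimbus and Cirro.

60.8, 23.4

Expanding Nimbus's payoff: 145e_N − e_Ce_N − e_N².
∂π/∂e_N = 145 − e_C − 2e_N = 0, so e_N = 72.5 − 0.5e_C.
Likewise for Cirro: e_C = 131/3 − (1/3)e_N.
Substituting the second reaction function into the first: e_N = 72.5 − 0.5(131/3 − (1/3)e_N), which gives (5/6)e_N = 152/3 ⇒ e_N = 60.8.
Then e_C = 131/3 − (1/3)·60.8 = 23.4.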